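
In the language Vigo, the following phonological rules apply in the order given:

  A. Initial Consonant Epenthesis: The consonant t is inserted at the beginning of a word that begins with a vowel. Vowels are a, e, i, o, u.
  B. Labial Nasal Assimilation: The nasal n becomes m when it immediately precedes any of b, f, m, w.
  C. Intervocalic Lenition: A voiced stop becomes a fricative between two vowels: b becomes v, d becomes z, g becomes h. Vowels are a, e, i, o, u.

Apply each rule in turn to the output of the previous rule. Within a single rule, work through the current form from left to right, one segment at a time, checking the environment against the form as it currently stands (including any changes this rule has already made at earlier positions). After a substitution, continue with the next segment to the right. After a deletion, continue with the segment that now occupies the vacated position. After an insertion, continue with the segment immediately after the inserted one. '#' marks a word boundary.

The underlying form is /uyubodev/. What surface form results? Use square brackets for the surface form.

[tuyuvozev]

A Initial Consonant Epenthesis: [uyubodev] → [tuyubodev]
B Labial Nasal Assimilation: no change — [tuyubodev]
C Intervocalic Lenition: [tuyubodev] → [tuyuvozev]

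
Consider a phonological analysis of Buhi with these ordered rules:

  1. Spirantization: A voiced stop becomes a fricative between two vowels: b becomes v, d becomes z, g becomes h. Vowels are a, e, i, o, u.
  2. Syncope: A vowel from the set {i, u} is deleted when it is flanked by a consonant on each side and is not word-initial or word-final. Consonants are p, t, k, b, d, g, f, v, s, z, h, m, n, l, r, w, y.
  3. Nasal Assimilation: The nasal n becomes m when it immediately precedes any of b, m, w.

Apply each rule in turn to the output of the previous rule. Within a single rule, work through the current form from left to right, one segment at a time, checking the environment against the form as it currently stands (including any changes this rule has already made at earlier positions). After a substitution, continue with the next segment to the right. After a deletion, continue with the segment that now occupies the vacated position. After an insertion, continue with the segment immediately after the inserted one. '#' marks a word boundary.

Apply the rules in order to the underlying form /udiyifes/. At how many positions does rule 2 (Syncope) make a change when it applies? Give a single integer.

1 Spirantization: [udiyifes] → [uziyifes]
2 Syncope: [uziyifes] → [uzyfes]
3 Nasal Assimilation: no change — [uzyfes]
Rule 2 changed 2 position(s).

2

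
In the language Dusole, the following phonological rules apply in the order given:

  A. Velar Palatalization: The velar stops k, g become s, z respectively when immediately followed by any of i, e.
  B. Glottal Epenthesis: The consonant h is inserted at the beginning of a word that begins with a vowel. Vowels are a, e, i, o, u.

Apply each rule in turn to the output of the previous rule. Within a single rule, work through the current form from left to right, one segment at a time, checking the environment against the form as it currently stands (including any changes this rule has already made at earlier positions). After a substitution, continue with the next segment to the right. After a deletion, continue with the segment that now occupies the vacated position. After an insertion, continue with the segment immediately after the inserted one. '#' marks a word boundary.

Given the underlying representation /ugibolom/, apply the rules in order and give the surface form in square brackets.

[huzibolom]

A Velar Palatalization: [ugibolom] → [uzibolom]
B Glottal Epenthesis: [uzibolom] → [huzibolom]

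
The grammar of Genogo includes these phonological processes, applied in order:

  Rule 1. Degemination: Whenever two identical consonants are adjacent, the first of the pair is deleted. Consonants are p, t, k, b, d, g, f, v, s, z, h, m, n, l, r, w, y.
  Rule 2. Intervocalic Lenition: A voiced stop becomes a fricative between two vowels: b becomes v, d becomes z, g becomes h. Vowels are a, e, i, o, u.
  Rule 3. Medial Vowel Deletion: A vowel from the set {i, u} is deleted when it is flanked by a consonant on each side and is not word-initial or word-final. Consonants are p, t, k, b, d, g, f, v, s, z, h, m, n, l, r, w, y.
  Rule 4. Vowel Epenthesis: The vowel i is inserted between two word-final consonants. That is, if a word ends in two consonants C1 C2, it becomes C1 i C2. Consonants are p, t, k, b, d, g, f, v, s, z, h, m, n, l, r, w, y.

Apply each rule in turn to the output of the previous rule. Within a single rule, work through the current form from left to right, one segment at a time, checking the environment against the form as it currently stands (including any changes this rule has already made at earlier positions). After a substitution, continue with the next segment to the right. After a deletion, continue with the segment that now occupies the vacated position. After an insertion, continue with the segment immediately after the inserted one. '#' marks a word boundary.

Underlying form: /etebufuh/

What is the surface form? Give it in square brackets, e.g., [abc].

Rule 1 Degemination: no change — [etebufuh]
Rule 2 Intervocalic Lenition: [etebufuh] → [etevufuh]
Rule 3 Medial Vowel Deletion: [etevufuh] → [etevfh]
Rule 4 Vowel Epenthesis: [etevfh] → [etevfih]

[etevfih]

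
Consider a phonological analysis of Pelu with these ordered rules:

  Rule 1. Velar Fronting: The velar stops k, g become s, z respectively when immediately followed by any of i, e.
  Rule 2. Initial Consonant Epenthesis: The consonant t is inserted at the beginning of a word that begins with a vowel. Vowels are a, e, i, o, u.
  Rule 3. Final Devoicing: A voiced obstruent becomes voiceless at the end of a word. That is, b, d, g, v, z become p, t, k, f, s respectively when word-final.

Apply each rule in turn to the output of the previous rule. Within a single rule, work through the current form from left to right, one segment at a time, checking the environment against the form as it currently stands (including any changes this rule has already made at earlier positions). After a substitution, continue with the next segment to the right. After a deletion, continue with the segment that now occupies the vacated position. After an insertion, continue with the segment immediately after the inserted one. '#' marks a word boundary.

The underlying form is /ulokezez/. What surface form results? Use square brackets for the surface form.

[tulosezes]

Rule 1 Velar Fronting: [ulokezez] → [ulosezez]
Rule 2 Initial Consonant Epenthesis: [ulosezez] → [tulosezez]
Rule 3 Final Devoicing: [tulosezez] → [tulosezes]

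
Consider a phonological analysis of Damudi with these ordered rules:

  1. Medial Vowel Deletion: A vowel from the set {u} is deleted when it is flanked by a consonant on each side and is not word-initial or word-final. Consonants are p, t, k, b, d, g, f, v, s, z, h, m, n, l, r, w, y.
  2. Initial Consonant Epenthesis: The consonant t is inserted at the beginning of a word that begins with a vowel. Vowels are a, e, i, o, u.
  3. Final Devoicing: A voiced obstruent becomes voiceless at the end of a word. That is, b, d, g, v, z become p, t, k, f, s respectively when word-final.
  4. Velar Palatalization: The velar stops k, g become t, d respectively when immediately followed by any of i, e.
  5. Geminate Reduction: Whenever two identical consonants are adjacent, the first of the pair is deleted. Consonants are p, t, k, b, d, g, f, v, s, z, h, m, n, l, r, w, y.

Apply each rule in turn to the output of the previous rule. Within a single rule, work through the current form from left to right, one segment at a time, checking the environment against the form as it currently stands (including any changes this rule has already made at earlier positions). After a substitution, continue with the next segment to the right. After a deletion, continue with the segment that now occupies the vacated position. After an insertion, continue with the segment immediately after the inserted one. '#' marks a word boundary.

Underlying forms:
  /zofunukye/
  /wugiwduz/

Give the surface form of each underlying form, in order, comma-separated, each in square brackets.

/zofunukye/:
  1 Medial Vowel Deletion: [zofunukye] → [zofnkye]
  2 Initial Consonant Epenthesis: no change — [zofnkye]
  3 Final Devoicing: no change — [zofnkye]
  4 Velar Palatalization: no change — [zofnkye]
  5 Geminate Reduction: no change — [zofnkye]
/wugiwduz/:
  1 Medial Vowel Deletion: [wugiwduz] → [wgiwdz]
  2 Initial Consonant Epenthesis: no change — [wgiwdz]
  3 Final Devoicing: [wgiwdz] → [wgiwds]
  4 Velar Palatalization: [wgiwds] → [wdiwds]
  5 Geminate Reduction: no change — [wdiwds]

[zofnkye], [wdiwds]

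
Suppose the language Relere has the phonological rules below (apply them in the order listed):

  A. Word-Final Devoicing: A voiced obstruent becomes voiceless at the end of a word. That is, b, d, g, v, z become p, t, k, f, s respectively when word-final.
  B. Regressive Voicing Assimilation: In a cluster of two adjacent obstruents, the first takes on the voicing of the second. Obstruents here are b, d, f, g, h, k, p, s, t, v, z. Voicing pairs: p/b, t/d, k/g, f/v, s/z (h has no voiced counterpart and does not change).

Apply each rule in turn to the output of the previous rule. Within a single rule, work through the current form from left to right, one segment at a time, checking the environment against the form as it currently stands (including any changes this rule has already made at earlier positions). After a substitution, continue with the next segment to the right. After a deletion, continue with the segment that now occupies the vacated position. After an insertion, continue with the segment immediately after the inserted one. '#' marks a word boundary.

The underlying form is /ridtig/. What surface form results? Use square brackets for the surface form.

A Word-Final Devoicing: [ridtig] → [ridtik]
B Regressive Voicing Assimilation: [ridtik] → [rittik]

[rittik]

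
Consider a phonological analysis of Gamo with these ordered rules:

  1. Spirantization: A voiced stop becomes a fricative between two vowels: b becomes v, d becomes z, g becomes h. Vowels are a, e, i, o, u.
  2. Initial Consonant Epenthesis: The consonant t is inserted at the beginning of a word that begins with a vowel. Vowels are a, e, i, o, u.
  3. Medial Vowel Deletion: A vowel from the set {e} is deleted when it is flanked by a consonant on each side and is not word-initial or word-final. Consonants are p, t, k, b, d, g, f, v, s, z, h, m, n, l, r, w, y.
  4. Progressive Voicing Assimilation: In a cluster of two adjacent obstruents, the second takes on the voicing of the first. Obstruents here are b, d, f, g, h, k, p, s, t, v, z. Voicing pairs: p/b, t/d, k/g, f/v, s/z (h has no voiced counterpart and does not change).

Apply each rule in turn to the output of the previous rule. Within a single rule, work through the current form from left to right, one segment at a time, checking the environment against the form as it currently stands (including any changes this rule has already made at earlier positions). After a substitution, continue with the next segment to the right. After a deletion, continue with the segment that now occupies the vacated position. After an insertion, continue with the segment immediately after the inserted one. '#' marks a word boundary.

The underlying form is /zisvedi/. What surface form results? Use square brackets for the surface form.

[zisfsi]

1 Spirantization: [zisvedi] → [zisvezi]
2 Initial Consonant Epenthesis: no change — [zisvezi]
3 Medial Vowel Deletion: [zisvezi] → [zisvzi]
4 Progressive Voicing Assimilation: [zisvzi] → [zisfsi]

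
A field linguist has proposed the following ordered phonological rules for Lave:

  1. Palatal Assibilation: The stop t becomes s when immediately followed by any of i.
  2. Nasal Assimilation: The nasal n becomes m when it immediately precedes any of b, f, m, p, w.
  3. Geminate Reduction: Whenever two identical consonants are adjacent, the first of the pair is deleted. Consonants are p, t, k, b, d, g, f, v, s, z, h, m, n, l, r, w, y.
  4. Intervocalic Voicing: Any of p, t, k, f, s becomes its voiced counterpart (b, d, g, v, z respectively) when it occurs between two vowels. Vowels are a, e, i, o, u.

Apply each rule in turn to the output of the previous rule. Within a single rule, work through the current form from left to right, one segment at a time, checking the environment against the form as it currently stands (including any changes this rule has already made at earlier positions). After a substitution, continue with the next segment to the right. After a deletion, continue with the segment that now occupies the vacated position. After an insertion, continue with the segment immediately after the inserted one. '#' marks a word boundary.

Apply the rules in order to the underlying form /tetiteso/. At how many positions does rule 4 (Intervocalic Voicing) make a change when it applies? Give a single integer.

1 Palatal Assibilation: [tetiteso] → [tesiteso]
2 Nasal Assimilation: no change — [tesiteso]
3 Geminate Reduction: no change — [tesiteso]
4 Intervocalic Voicing: [tesiteso] → [tezidezo]
Rule 4 changed 3 position(s).

3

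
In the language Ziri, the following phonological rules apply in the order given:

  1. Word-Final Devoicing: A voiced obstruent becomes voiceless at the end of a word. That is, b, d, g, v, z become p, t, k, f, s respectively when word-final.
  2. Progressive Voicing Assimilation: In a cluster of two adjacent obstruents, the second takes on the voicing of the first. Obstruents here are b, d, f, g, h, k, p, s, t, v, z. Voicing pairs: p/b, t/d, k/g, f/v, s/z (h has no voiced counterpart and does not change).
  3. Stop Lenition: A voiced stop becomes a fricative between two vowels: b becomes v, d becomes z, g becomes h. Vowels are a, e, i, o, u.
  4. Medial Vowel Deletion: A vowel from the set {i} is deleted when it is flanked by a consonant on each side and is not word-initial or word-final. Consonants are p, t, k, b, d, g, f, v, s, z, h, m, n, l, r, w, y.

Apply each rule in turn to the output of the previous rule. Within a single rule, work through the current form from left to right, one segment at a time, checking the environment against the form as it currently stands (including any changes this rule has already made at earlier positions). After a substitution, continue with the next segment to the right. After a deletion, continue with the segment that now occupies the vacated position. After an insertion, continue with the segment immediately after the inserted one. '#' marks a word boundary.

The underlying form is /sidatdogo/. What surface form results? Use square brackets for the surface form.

[szattoho]

1 Word-Final Devoicing: no change — [sidatdogo]
2 Progressive Voicing Assimilation: [sidatdogo] → [sidattogo]
3 Stop Lenition: [sidattogo] → [sizattoho]
4 Medial Vowel Deletion: [sizattoho] → [szattoho]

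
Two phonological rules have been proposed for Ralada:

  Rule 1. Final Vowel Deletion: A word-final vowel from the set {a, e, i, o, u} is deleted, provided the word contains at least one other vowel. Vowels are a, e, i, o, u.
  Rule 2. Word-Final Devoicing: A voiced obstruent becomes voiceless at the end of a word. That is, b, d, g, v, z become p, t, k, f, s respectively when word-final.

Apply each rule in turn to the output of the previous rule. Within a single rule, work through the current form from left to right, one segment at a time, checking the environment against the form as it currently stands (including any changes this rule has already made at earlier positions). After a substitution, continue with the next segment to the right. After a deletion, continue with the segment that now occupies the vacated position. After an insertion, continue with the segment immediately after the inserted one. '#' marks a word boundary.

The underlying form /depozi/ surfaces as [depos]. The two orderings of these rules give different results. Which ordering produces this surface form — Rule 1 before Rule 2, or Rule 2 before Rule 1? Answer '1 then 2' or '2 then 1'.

1 then 2

Order 1 then 2:
  1 Final Vowel Deletion: [depozi] → [depoz]
  2 Word-Final Devoicing: [depoz] → [depos]
  result: [depos]
Order 2 then 1:
  2 Word-Final Devoicing: no change — [depozi]
  1 Final Vowel Deletion: [depozi] → [depoz]
  result: [depoz]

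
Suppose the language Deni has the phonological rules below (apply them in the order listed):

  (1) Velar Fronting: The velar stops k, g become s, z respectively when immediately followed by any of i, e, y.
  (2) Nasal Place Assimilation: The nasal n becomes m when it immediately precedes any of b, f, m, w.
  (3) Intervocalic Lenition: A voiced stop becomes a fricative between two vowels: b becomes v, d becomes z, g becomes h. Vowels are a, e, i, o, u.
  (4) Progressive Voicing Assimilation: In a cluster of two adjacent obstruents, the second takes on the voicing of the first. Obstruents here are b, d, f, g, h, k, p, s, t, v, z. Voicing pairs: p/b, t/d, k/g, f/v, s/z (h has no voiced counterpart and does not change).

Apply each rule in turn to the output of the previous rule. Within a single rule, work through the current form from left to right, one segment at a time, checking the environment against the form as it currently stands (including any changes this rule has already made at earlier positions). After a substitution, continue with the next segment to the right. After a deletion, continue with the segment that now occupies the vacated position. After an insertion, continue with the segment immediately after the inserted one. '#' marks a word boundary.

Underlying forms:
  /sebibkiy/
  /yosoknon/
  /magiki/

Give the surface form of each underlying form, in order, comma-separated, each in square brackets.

[sevibziy], [yosoknon], [mazisi]

/sebibkiy/:
  (1) Velar Fronting: [sebibkiy] → [sebibsiy]
  (2) Nasal Place Assimilation: no change — [sebibsiy]
  (3) Intervocalic Lenition: [sebibsiy] → [sevibsiy]
  (4) Progressive Voicing Assimilation: [sevibsiy] → [sevibziy]
/yosoknon/:
  (1) Velar Fronting: no change — [yosoknon]
  (2) Nasal Place Assimilation: no change — [yosoknon]
  (3) Intervocalic Lenition: no change — [yosoknon]
  (4) Progressive Voicing Assimilation: no change — [yosoknon]
/magiki/:
  (1) Velar Fronting: [magiki] → [mazisi]
  (2) Nasal Place Assimilation: no change — [mazisi]
  (3) Intervocalic Lenition: no change — [mazisi]
  (4) Progressive Voicing Assimilation: no change — [mazisi]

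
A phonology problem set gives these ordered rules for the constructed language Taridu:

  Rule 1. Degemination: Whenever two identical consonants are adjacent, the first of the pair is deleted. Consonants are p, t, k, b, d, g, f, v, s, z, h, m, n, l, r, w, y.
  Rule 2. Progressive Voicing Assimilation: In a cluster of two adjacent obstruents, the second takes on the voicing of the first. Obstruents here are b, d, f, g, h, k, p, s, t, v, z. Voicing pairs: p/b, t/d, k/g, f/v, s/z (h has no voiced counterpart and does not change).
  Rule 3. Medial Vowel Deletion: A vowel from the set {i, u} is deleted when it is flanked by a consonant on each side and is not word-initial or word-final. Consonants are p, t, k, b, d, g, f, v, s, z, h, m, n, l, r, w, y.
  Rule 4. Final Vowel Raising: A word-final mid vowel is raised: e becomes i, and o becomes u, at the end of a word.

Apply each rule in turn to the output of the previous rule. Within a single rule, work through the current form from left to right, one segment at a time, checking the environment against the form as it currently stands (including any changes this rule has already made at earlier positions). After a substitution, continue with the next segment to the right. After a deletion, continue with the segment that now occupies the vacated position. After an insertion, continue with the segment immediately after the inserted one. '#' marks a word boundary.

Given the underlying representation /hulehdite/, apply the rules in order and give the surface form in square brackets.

[hlehtti]

Rule 1 Degemination: no change — [hulehdite]
Rule 2 Progressive Voicing Assimilation: [hulehdite] → [hulehtite]
Rule 3 Medial Vowel Deletion: [hulehtite] → [hlehtte]
Rule 4 Final Vowel Raising: [hlehtte] → [hlehtti]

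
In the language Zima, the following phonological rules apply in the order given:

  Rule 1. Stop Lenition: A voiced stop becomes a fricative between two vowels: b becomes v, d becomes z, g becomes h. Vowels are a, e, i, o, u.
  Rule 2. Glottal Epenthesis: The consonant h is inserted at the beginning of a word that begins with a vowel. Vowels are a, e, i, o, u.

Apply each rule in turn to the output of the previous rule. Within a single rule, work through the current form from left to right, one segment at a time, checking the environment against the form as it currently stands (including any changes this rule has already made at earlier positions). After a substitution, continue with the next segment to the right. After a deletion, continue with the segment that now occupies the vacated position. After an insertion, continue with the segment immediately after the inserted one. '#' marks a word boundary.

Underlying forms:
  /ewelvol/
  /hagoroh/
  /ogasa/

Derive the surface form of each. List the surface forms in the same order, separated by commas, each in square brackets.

/ewelvol/:
  Rule 1 Stop Lenition: no change — [ewelvol]
  Rule 2 Glottal Epenthesis: [ewelvol] → [hewelvol]
/hagoroh/:
  Rule 1 Stop Lenition: [hagoroh] → [hahoroh]
  Rule 2 Glottal Epenthesis: no change — [hahoroh]
/ogasa/:
  Rule 1 Stop Lenition: [ogasa] → [ohasa]
  Rule 2 Glottal Epenthesis: [ohasa] → [hohasa]

[hewelvol], [hahoroh], [hohasa]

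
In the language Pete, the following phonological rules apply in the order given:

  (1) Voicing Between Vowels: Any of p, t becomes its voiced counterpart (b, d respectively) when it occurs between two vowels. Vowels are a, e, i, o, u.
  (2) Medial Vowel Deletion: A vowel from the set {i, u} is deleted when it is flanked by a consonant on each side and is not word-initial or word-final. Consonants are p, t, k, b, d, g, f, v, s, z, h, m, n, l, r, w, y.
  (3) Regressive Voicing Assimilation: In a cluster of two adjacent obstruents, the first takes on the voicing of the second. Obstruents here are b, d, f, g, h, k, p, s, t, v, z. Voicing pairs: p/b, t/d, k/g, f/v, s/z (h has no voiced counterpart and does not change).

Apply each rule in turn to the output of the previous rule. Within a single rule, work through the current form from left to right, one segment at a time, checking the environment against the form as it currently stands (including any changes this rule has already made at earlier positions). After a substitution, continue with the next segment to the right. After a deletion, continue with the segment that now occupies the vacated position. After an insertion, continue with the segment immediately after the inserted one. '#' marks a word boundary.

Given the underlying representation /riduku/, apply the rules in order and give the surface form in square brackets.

(1) Voicing Between Vowels: no change — [riduku]
(2) Medial Vowel Deletion: [riduku] → [rdku]
(3) Regressive Voicing Assimilation: [rdku] → [rtku]

[rtku]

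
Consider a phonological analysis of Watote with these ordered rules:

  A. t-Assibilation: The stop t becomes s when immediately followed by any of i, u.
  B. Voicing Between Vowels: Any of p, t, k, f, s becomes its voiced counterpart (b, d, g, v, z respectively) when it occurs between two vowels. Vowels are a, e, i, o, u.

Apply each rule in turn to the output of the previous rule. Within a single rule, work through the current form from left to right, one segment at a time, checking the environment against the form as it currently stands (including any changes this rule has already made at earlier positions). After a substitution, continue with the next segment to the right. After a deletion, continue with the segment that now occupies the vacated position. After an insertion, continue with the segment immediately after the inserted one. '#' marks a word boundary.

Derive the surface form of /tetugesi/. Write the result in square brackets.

[tezugezi]

A t-Assibilation: [tetugesi] → [tesugesi]
B Voicing Between Vowels: [tesugesi] → [tezugezi]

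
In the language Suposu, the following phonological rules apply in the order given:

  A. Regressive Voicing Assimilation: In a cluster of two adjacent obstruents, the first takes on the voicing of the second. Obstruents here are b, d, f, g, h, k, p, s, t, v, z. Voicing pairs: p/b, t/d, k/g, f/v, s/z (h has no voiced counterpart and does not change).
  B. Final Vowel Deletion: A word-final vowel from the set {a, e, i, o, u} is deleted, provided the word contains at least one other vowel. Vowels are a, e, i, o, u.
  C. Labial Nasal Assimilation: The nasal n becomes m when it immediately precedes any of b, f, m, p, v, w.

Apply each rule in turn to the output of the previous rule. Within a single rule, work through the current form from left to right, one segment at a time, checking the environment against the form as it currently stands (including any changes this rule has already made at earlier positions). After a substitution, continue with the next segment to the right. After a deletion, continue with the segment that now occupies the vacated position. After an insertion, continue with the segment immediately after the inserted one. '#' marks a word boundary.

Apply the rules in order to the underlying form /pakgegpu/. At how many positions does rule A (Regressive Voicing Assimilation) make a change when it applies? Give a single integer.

2

A Regressive Voicing Assimilation: [pakgegpu] → [paggekpu]
B Final Vowel Deletion: [paggekpu] → [paggekp]
C Labial Nasal Assimilation: no change — [paggekp]
Rule A changed 2 position(s).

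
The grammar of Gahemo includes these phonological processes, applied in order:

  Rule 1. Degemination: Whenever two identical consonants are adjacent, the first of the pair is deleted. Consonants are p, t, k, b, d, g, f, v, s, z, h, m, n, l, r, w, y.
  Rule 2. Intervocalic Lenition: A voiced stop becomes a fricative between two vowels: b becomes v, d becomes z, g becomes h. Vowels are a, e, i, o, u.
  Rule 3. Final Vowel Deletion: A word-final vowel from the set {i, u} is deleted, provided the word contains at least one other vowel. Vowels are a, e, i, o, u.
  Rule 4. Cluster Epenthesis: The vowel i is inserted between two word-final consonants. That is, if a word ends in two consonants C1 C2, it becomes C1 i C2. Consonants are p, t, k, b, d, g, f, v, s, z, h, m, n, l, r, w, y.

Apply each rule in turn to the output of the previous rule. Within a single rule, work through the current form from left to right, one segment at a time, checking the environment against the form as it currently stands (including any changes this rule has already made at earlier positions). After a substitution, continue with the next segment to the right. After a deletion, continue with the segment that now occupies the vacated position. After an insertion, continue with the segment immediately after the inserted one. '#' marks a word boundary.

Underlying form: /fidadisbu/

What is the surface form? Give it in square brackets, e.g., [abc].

[fizazisib]

Rule 1 Degemination: no change — [fidadisbu]
Rule 2 Intervocalic Lenition: [fidadisbu] → [fizazisbu]
Rule 3 Final Vowel Deletion: [fizazisbu] → [fizazisb]
Rule 4 Cluster Epenthesis: [fizazisb] → [fizazisib]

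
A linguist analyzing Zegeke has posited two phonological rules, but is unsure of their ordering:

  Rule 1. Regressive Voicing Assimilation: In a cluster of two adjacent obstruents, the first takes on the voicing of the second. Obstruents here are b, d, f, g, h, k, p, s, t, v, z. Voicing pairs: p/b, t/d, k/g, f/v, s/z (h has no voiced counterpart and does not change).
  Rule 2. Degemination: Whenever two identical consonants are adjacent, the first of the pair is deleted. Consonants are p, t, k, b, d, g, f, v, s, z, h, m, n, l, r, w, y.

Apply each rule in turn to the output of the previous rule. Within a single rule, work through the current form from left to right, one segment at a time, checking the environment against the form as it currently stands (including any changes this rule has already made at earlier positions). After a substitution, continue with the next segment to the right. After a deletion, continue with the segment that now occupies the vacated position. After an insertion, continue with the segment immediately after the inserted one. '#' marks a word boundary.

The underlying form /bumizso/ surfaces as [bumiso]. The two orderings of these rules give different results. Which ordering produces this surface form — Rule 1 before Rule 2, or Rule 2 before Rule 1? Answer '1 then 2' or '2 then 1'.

Order 1 then 2:
  1 Regressive Voicing Assimilation: [bumizso] → [bumisso]
  2 Degemination: [bumisso] → [bumiso]
  result: [bumiso]
Order 2 then 1:
  2 Degemination: no change — [bumizso]
  1 Regressive Voicing Assimilation: [bumizso] → [bumisso]
  result: [bumisso]

1 then 2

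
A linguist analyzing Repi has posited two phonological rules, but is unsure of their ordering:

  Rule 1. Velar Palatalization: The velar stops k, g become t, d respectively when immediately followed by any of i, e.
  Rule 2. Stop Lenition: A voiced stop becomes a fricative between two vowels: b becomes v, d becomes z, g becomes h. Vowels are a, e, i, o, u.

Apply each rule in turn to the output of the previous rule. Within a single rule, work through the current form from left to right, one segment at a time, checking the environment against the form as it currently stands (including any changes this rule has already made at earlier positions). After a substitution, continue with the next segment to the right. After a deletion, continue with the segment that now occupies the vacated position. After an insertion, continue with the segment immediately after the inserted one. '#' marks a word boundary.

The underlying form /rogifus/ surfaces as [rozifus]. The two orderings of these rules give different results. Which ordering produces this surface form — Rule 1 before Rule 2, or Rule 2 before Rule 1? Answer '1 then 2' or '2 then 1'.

1 then 2

Order 1 then 2:
  1 Velar Palatalization: [rogifus] → [rodifus]
  2 Stop Lenition: [rodifus] → [rozifus]
  result: [rozifus]
Order 2 then 1:
  2 Stop Lenition: [rogifus] → [rohifus]
  1 Velar Palatalization: no change — [rohifus]
  result: [rohifus]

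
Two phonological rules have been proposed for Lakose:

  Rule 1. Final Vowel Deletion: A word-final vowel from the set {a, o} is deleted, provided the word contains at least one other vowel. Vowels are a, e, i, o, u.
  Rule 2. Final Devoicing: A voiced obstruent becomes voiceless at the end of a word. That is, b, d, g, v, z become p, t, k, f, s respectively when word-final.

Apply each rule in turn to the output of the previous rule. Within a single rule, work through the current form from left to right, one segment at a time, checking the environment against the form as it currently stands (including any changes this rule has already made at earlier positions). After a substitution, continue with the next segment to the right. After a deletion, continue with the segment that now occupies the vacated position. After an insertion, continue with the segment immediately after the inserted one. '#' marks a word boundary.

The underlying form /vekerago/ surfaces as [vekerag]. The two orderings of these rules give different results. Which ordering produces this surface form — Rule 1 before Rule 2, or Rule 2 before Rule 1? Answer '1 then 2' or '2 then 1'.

2 then 1

Order 1 then 2:
  1 Final Vowel Deletion: [vekerago] → [vekerag]
  2 Final Devoicing: [vekerag] → [vekerak]
  result: [vekerak]
Order 2 then 1:
  2 Final Devoicing: no change — [vekerago]
  1 Final Vowel Deletion: [vekerago] → [vekerag]
  result: [vekerag]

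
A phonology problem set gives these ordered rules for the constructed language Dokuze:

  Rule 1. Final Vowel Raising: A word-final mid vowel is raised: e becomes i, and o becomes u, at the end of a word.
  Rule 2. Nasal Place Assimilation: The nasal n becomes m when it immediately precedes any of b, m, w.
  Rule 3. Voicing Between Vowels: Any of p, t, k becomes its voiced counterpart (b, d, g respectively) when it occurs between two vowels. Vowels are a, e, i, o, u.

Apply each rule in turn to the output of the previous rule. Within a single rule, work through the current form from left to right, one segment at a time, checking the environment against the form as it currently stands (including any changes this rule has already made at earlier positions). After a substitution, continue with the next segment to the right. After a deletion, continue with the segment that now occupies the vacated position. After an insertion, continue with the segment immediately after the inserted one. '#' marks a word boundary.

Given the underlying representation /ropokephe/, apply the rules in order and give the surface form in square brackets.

Rule 1 Final Vowel Raising: [ropokephe] → [ropokephi]
Rule 2 Nasal Place Assimilation: no change — [ropokephi]
Rule 3 Voicing Between Vowels: [ropokephi] → [robogephi]

[robogephi]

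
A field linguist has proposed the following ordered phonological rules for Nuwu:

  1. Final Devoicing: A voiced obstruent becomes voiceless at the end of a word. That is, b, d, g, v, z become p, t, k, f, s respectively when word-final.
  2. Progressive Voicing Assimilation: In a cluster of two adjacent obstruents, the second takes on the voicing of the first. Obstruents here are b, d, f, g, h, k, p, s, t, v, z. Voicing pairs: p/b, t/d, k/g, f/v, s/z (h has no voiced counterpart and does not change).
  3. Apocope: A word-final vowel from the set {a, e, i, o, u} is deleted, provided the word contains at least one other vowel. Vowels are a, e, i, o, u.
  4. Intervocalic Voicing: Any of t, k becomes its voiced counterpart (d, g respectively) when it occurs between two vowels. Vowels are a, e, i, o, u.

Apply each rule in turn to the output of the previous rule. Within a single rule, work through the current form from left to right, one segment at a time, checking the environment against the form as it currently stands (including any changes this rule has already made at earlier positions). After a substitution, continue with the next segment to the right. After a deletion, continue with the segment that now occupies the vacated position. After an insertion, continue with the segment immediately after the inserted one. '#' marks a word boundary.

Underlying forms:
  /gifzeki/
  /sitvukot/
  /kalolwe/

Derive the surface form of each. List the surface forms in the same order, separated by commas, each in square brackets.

/gifzeki/:
  1 Final Devoicing: no change — [gifzeki]
  2 Progressive Voicing Assimilation: [gifzeki] → [gifseki]
  3 Apocope: [gifseki] → [gifsek]
  4 Intervocalic Voicing: no change — [gifsek]
/sitvukot/:
  1 Final Devoicing: no change — [sitvukot]
  2 Progressive Voicing Assimilation: [sitvukot] → [sitfukot]
  3 Apocope: no change — [sitfukot]
  4 Intervocalic Voicing: [sitfukot] → [sitfugot]
/kalolwe/:
  1 Final Devoicing: no change — [kalolwe]
  2 Progressive Voicing Assimilation: no change — [kalolwe]
  3 Apocope: [kalolwe] → [kalolw]
  4 Intervocalic Voicing: no change — [kalolw]

[gifsek], [sitfugot], [kalolw]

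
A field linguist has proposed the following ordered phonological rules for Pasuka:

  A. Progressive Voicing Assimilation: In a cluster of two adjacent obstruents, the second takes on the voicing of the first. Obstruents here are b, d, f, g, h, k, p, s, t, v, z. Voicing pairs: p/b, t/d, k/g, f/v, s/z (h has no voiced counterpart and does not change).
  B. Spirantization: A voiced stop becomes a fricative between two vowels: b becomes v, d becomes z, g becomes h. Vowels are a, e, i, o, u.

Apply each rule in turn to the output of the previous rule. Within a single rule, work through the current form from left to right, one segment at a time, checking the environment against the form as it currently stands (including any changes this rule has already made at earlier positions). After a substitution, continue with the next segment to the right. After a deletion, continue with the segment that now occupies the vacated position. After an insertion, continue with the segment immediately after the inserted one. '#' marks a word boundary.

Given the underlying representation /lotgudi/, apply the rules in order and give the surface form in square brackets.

A Progressive Voicing Assimilation: [lotgudi] → [lotkudi]
B Spirantization: [lotkudi] → [lotkuzi]

[lotkuzi]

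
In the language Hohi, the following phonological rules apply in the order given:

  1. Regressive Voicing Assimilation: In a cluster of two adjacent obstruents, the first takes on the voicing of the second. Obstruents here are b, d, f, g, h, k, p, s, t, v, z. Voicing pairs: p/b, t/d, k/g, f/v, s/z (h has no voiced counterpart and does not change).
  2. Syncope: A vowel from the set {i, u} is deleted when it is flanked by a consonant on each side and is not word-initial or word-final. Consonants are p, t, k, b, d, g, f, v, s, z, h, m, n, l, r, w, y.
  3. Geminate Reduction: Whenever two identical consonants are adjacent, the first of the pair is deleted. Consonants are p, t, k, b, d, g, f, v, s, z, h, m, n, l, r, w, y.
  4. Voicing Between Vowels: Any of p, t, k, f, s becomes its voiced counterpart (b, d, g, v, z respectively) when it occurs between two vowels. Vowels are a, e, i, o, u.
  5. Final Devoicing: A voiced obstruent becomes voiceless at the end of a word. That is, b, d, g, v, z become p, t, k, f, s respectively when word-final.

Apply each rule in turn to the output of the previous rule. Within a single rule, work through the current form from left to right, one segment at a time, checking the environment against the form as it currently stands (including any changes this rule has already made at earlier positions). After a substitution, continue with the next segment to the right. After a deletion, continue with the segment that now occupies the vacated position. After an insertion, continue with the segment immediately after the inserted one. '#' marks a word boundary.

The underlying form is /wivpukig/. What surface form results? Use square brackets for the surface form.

1 Regressive Voicing Assimilation: [wivpukig] → [wifpukig]
2 Syncope: [wifpukig] → [wfpkg]
3 Geminate Reduction: no change — [wfpkg]
4 Voicing Between Vowels: no change — [wfpkg]
5 Final Devoicing: [wfpkg] → [wfpkk]

[wfpkk]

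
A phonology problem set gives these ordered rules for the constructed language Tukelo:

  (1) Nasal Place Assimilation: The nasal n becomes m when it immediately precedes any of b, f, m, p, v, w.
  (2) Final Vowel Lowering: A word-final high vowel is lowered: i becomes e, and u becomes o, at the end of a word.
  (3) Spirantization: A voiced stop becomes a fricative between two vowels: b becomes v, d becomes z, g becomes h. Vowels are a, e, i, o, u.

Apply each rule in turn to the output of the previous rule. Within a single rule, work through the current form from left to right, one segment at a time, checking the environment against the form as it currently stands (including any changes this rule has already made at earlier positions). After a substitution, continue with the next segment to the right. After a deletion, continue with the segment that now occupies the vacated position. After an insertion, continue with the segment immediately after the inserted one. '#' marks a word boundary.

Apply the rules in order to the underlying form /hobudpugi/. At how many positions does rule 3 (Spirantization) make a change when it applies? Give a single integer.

2

(1) Nasal Place Assimilation: no change — [hobudpugi]
(2) Final Vowel Lowering: [hobudpugi] → [hobudpuge]
(3) Spirantization: [hobudpuge] → [hovudpuhe]
Rule 3 changed 2 position(s).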